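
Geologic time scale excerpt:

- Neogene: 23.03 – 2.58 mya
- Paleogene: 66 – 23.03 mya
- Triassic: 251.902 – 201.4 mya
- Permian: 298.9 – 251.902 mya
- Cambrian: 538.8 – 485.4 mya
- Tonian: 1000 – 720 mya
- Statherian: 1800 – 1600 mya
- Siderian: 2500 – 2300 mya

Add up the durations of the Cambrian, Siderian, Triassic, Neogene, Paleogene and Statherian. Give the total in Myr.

Duration is start − end for each: (538.8 − 485.4) + (2500 − 2300) + (251.902 − 201.4) + (23.03 − 2.58) + (66 − 23.03) + (1800 − 1600).
That is 53.4 + 200 + 50.502 + 20.45 + 42.97 + 200, which totals 567.322 million years.

567.322 million years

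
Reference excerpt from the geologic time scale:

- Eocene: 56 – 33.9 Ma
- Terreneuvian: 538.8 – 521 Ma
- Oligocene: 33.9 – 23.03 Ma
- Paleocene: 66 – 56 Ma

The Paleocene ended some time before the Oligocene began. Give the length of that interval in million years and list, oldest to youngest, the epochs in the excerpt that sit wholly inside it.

22.1 million years; Eocene

The Paleocene closes at 56 Ma and the Oligocene opens at 33.9 Ma, so the interval is 56 − 33.9 = 22.1 Myr.
An epoch fits inside if it starts at or after 56 Ma and ends at or before 33.9 Ma; oldest first that gives Eocene.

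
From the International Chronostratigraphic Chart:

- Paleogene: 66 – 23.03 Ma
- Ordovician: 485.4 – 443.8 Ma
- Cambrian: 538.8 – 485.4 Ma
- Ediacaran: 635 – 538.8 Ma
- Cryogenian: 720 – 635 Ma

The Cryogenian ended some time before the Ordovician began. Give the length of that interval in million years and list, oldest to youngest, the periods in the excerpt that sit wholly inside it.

149.6 million years; Ediacaran, Cambrian

End of Cryogenian = 635 Ma; start of Ordovician = 485.4 Ma.
Gap = 635 − 485.4 = 149.6 Myr.
Periods wholly inside 635–485.4 Ma: Ediacaran (635–538.8), Cambrian (538.8–485.4).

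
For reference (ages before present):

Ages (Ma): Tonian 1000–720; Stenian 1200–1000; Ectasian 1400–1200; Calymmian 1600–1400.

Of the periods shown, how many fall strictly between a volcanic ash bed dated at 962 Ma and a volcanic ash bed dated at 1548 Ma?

2

The older date is 1548 Ma and the younger is 962 Ma.
Periods with start < 1548 and end > 962 Ma: Ectasian (1400–1200), Stenian (1200–1000).
That is 2 complete periods.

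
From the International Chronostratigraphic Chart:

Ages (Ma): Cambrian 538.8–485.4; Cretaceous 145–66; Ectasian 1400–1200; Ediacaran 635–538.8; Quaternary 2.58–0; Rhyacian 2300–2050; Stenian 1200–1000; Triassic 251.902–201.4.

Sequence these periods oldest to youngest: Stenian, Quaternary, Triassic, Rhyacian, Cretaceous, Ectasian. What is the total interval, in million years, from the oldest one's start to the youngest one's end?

Rhyacian, Ectasian, Stenian, Triassic, Cretaceous, Quaternary; total span 2300 Myr

Start ages (Ma): Rhyacian 2300, Ectasian 1400, Stenian 1200, Triassic 251.902, Cretaceous 145, Quaternary 2.58.
Ordered oldest to youngest: Rhyacian, Ectasian, Stenian, Triassic, Cretaceous, Quaternary.
Span = 2300 − 0 = 2300 Myr.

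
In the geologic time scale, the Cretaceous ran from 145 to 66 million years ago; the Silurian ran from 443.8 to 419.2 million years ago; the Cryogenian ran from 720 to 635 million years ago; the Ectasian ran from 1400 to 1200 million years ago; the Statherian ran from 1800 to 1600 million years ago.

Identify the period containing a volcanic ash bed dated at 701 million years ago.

Cryogenian

701 Ma lies between 720 and 635 Ma, so it falls in the Cryogenian.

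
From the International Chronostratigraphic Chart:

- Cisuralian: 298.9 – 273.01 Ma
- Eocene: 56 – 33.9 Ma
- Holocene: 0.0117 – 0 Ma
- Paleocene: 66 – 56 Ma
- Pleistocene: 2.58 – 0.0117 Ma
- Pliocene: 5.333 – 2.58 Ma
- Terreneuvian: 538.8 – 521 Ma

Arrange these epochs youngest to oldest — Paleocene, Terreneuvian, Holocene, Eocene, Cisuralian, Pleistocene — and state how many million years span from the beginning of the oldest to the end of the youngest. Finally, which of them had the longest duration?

From the excerpt: Paleocene 66–56; Terreneuvian 538.8–521; Holocene 0.0117–0; Eocene 56–33.9; Cisuralian 298.9–273.01; Pleistocene 2.58–0.0117 (Ma).
Larger Ma is earlier, so the oldest is Terreneuvian and the youngest is Holocene; youngest to oldest: Holocene, Pleistocene, Eocene, Paleocene, Cisuralian, Terreneuvian.
Oldest start 538.8 minus youngest end 0 gives 538.8 Myr overall.
Individual lengths (start − end): Terreneuvian 17.8; Pleistocene 2.5683; Cisuralian 25.89; Eocene 22.1; Holocene 0.0117; Paleocene 10. The largest is Cisuralian at 25.89 Myr.

Holocene → Pleistocene → Eocene → Paleocene → Cisuralian → Terreneuvian; total span 538.8 Myr; longest is Cisuralian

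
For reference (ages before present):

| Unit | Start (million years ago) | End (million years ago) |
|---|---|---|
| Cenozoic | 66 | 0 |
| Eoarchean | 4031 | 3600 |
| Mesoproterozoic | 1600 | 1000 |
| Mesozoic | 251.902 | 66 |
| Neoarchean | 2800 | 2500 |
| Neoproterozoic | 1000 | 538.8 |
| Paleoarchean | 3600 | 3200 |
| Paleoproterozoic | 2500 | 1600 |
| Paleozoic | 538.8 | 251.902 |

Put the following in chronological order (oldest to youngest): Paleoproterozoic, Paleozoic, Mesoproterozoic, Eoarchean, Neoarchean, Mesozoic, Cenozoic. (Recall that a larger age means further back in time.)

The oldest of these is Eoarchean (starts 4031 Ma) and the youngest is Cenozoic (ends 0 Ma).
In between, by decreasing start age: Neoarchean (2800), Paleoproterozoic (2500), Mesoproterozoic (1600), Paleozoic (538.8), Mesozoic (251.902).

Eoarchean, Neoarchean, Paleoproterozoic, Mesoproterozoic, Paleozoic, Mesozoic, Cenozoic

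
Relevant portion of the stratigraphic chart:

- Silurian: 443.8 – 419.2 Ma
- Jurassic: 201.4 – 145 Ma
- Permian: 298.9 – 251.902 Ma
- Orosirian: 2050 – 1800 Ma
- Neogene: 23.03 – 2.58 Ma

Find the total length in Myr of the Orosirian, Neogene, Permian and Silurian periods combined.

342.048 million years

Each duration: Orosirian = 250; Neogene = 20.45; Permian = 46.998; Silurian = 24.6.
Sum: 250 + 20.45 + 46.998 + 24.6 = 342.048 Myr.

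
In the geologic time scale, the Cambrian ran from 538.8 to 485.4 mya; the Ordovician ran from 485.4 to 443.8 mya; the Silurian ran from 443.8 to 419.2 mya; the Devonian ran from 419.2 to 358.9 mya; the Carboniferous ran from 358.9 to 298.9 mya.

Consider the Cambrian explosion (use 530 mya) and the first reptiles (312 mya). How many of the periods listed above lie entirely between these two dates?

3

530 Ma sits inside the Cambrian (538.8–485.4) and 312 Ma inside the Carboniferous (358.9–298.9); neither of those is wholly between the two dates.
The listed periods lying completely between them are Ordovician, Silurian, Devonian — 3 in all.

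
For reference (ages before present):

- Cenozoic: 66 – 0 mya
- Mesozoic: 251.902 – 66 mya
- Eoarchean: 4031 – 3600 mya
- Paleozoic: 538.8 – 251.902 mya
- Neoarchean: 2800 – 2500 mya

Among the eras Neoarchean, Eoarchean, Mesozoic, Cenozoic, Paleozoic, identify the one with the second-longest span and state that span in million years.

Neoarchean, 300 million years

Start − end for each: Neoarchean 2800 − 2500 = 300; Eoarchean 4031 − 3600 = 431; Mesozoic 251.902 − 66 = 185.902; Cenozoic 66 − 0 = 66; Paleozoic 538.8 − 251.902 = 286.898.
Ranking these from longest: Eoarchean > Neoarchean > Paleozoic > Mesozoic > Cenozoic.
Position 2 in that ranking is Neoarchean, which lasted 300 Myr.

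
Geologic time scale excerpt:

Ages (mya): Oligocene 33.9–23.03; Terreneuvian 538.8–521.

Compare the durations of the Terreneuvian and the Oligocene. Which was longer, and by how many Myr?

Terreneuvian: 538.8 − 521 = 17.8 Myr.
Oligocene: 33.9 − 23.03 = 10.87 Myr.
Difference: 17.8 − 10.87 = 6.93 Myr, so the Terreneuvian was longer.

Terreneuvian, by 6.93 million years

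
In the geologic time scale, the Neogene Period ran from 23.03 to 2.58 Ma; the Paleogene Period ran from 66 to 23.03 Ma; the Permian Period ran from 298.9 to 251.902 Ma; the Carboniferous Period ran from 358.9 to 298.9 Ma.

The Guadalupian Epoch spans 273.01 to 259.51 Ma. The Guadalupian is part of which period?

Permian

The Guadalupian (273.01–259.51 Ma) lies entirely within 298.9–251.902 Ma, the Permian Period.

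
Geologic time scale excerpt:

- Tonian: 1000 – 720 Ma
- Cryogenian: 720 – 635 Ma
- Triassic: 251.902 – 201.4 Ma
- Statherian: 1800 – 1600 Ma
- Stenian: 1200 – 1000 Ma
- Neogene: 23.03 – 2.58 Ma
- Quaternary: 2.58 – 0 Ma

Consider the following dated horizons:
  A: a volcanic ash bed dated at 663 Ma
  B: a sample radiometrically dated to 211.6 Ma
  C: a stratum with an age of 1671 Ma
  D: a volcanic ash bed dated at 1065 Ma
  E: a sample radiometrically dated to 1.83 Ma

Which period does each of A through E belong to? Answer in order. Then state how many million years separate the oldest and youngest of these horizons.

Match each age against the start–end ranges in the excerpt: A = 663 Ma → Cryogenian (720–635); B = 211.6 Ma → Triassic (251.902–201.4); C = 1671 Ma → Statherian (1800–1600); D = 1065 Ma → Stenian (1200–1000); E = 1.83 Ma → Quaternary (2.58–0).
The largest age is 1671 Ma and the smallest is 1.83 Ma; their difference is 1669.17 Myr.

A — Cryogenian; B — Triassic; C — Statherian; D — Stenian; E — Quaternary; span 1669.17 million years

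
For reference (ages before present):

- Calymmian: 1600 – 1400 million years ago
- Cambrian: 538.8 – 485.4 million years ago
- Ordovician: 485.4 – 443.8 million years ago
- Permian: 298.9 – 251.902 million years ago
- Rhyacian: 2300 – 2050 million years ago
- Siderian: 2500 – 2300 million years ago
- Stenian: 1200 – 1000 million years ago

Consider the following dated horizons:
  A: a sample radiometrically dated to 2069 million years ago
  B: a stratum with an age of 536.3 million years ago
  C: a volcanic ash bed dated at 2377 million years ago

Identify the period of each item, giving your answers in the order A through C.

A — Rhyacian; B — Cambrian; C — Siderian

A: 2069 Ma lies in 2300–2050 Ma, so Rhyacian.
B: 536.3 Ma lies in 538.8–485.4 Ma, so Cambrian.
C: 2377 Ma lies in 2500–2300 Ma, so Siderian.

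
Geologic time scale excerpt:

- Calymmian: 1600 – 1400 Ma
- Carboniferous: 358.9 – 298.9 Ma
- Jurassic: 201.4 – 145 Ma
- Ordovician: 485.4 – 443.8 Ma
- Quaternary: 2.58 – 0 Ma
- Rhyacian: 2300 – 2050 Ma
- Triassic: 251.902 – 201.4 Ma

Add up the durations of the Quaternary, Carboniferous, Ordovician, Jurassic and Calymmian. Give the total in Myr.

Each duration: Quaternary = 2.58; Carboniferous = 60; Ordovician = 41.6; Jurassic = 56.4; Calymmian = 200.
Sum: 2.58 + 60 + 41.6 + 56.4 + 200 = 360.58 Myr.

360.58 million years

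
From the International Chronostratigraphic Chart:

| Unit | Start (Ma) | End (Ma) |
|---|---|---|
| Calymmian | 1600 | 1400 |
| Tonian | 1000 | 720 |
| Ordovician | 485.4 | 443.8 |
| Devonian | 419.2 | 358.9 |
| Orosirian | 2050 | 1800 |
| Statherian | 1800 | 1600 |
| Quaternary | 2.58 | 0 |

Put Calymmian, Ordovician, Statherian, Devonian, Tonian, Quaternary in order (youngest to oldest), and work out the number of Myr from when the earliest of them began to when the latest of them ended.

Quaternary → Devonian → Ordovician → Tonian → Calymmian → Statherian; total span 1800 Myr

From the excerpt: Calymmian 1600–1400; Ordovician 485.4–443.8; Statherian 1800–1600; Devonian 419.2–358.9; Tonian 1000–720; Quaternary 2.58–0 (Ma).
Larger Ma is earlier, so the oldest is Statherian and the youngest is Quaternary; youngest to oldest: Quaternary, Devonian, Ordovician, Tonian, Calymmian, Statherian.
Oldest start 1800 minus youngest end 0 gives 1800 Myr overall.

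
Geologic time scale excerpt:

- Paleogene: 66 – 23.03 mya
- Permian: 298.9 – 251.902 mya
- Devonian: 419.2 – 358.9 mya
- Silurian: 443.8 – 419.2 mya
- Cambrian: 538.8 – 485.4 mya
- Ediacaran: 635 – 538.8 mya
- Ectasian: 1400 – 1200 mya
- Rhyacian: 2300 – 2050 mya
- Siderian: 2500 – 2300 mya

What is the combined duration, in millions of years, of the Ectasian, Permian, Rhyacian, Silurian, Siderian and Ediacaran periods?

817.798 million years

Duration is start − end for each: (1400 − 1200) + (298.9 − 251.902) + (2300 − 2050) + (443.8 − 419.2) + (2500 − 2300) + (635 − 538.8).
That is 200 + 46.998 + 250 + 24.6 + 200 + 96.2, which totals 817.798 million years.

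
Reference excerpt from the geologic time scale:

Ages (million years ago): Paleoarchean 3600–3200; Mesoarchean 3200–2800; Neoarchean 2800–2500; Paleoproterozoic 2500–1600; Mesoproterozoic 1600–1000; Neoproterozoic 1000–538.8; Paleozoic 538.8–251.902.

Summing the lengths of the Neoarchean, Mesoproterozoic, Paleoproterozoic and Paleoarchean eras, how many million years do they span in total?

2200 million years

Duration is start − end for each: (2800 − 2500) + (1600 − 1000) + (2500 − 1600) + (3600 − 3200).
That is 300 + 600 + 900 + 400, which totals 2200 million years.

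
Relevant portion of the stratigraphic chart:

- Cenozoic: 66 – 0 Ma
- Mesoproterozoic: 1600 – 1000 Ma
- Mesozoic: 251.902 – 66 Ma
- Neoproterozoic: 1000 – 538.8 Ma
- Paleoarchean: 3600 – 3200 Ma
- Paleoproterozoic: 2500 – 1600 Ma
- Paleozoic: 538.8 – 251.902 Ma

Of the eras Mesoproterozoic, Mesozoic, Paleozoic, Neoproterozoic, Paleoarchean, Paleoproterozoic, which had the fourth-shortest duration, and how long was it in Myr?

Start − end for each: Mesoproterozoic 1600 − 1000 = 600; Mesozoic 251.902 − 66 = 185.902; Paleozoic 538.8 − 251.902 = 286.898; Neoproterozoic 1000 − 538.8 = 461.2; Paleoarchean 3600 − 3200 = 400; Paleoproterozoic 2500 − 1600 = 900.
Ranking these from shortest: Mesozoic < Paleozoic < Paleoarchean < Neoproterozoic < Mesoproterozoic < Paleoproterozoic.
Position 4 in that ranking is Neoproterozoic, which lasted 461.2 Myr.

Neoproterozoic, 461.2 million years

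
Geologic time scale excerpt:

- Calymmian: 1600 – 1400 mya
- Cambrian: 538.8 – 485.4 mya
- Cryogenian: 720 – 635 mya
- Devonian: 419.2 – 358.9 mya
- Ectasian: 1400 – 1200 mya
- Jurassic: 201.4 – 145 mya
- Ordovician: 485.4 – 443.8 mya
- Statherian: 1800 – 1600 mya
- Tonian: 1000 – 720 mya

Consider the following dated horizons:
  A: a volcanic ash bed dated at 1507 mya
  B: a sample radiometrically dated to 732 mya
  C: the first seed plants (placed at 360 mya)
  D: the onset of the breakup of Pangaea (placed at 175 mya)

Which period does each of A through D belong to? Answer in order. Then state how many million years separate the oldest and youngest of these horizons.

A: 1507 Ma lies in 1600–1400 Ma, so Calymmian.
B: 732 Ma lies in 1000–720 Ma, so Tonian.
C: 360 Ma lies in 419.2–358.9 Ma, so Devonian.
D: 175 Ma lies in 201.4–145 Ma, so Jurassic.
Oldest = 1507 Ma, youngest = 175 Ma → span 1332 Myr.

A — Calymmian; B — Tonian; C — Devonian; D — Jurassic; span 1332 million years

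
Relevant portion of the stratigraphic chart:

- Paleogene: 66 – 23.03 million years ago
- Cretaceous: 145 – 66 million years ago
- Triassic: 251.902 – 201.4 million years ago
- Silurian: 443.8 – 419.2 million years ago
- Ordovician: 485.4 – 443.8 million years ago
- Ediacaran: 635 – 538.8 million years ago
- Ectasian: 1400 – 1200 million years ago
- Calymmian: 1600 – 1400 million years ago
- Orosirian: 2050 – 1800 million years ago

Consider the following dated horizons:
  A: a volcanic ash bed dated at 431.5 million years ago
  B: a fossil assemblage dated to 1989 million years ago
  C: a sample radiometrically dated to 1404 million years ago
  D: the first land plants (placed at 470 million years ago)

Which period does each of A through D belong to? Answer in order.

A: 431.5 Ma lies in 443.8–419.2 Ma, so Silurian.
B: 1989 Ma lies in 2050–1800 Ma, so Orosirian.
C: 1404 Ma lies in 1600–1400 Ma, so Calymmian.
D: 470 Ma lies in 485.4–443.8 Ma, so Ordovician.

A — Silurian; B — Orosirian; C — Calymmian; D — Ordovician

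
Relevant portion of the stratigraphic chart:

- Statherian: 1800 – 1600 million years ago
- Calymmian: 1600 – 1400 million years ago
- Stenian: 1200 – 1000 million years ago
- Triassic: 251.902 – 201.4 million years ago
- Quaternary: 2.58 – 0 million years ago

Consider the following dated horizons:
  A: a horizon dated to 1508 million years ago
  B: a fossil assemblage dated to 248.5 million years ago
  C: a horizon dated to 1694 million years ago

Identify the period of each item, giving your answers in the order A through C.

Match each age against the start–end ranges in the excerpt: A = 1508 Ma → Calymmian (1600–1400); B = 248.5 Ma → Triassic (251.902–201.4); C = 1694 Ma → Statherian (1800–1600).

A — Calymmian; B — Triassic; C — Statherian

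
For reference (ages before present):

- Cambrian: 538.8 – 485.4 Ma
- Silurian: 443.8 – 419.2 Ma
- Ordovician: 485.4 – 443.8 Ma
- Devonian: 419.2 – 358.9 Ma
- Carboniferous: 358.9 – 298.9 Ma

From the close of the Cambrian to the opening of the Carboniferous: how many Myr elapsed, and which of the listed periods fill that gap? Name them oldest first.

126.5 million years; Ordovician, Silurian, Devonian

The Cambrian closes at 485.4 Ma and the Carboniferous opens at 358.9 Ma, so the interval is 485.4 − 358.9 = 126.5 Myr.
A period fits inside if it starts at or after 485.4 Ma and ends at or before 358.9 Ma; oldest first that gives Ordovician, Silurian, Devonian.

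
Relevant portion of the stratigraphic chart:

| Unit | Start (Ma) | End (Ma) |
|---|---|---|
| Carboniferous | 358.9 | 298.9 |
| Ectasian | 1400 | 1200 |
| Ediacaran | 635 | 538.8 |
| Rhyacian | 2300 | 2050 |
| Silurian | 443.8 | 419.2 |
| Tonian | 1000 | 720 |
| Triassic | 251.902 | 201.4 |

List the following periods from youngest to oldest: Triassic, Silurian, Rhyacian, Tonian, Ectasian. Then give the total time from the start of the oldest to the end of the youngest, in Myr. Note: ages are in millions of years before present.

Start ages (Ma): Rhyacian 2300, Ectasian 1400, Tonian 1000, Silurian 443.8, Triassic 251.902.
Ordered youngest to oldest: Triassic, Silurian, Tonian, Ectasian, Rhyacian.
Span = 2300 − 201.4 = 2098.6 Myr.

Triassic → Silurian → Tonian → Ectasian → Rhyacian; total span 2098.6 Myr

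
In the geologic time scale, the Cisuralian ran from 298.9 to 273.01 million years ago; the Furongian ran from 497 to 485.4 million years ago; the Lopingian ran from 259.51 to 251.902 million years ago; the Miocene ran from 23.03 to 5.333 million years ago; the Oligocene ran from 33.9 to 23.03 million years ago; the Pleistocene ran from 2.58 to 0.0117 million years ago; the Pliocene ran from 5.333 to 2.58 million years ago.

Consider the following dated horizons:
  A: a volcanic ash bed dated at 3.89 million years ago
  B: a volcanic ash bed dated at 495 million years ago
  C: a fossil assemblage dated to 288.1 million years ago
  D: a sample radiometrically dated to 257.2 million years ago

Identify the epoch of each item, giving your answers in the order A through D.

Match each age against the start–end ranges in the excerpt: A = 3.89 Ma → Pliocene (5.333–2.58); B = 495 Ma → Furongian (497–485.4); C = 288.1 Ma → Cisuralian (298.9–273.01); D = 257.2 Ma → Lopingian (259.51–251.902).

A — Pliocene; B — Furongian; C — Cisuralian; D — Lopingian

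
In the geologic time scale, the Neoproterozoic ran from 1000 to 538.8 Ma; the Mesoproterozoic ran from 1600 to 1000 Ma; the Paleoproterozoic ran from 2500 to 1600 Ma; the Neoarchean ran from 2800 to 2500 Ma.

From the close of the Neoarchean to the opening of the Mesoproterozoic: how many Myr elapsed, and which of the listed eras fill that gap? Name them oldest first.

The Neoarchean closes at 2500 Ma and the Mesoproterozoic opens at 1600 Ma, so the interval is 2500 − 1600 = 900 Myr.
An era fits inside if it starts at or after 2500 Ma and ends at or before 1600 Ma; oldest first that gives Paleoproterozoic.

900 million years; Paleoproterozoic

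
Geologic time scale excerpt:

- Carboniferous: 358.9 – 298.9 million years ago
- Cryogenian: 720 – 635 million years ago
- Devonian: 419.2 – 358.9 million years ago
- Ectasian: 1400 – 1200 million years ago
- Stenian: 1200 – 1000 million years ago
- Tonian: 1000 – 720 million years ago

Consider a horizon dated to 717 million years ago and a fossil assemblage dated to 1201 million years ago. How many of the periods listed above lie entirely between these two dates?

1201 Ma sits inside the Ectasian (1400–1200) and 717 Ma inside the Cryogenian (720–635); neither of those is wholly between the two dates.
The listed periods lying completely between them are Stenian, Tonian — 2 in all.

2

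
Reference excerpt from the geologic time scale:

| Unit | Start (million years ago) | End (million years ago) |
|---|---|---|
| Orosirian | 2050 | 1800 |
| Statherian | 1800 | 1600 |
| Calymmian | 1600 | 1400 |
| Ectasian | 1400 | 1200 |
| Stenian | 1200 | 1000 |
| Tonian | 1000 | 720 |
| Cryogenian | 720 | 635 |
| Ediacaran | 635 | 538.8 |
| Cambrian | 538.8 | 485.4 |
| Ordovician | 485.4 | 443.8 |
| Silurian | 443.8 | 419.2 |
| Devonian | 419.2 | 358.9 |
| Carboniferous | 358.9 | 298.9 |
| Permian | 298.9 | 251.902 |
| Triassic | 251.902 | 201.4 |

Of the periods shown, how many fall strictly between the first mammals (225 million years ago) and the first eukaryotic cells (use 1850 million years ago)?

The older date is 1850 Ma and the younger is 225 Ma.
Periods with start < 1850 and end > 225 Ma: Statherian (1800–1600), Calymmian (1600–1400), Ectasian (1400–1200), Stenian (1200–1000), Tonian (1000–720), Cryogenian (720–635), Ediacaran (635–538.8), Cambrian (538.8–485.4), Ordovician (485.4–443.8), Silurian (443.8–419.2), Devonian (419.2–358.9), Carboniferous (358.9–298.9), Permian (298.9–251.902).
That is 13 complete periods.

13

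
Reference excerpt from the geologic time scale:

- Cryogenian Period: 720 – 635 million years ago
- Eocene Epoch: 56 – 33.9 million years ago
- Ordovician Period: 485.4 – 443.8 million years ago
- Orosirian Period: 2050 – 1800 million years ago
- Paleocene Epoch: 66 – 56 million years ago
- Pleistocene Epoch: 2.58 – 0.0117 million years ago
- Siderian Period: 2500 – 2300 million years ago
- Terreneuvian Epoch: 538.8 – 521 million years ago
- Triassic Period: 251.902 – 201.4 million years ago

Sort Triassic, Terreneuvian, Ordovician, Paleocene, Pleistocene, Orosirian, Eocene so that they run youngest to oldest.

Sorting by start age (ascending Ma, since larger Ma = older): Pleistocene began 2.58, Eocene began 56, Paleocene began 66, Triassic began 251.902, Ordovician began 485.4, Terreneuvian began 538.8, Orosirian began 2050.

Pleistocene → Eocene → Paleocene → Triassic → Ordovician → Terreneuvian → Orosirian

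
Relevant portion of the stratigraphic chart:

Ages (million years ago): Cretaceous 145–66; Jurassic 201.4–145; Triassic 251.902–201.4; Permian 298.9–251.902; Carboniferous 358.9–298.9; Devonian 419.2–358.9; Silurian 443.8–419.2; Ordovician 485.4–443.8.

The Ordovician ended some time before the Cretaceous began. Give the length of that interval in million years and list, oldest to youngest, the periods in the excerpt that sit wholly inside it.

End of Ordovician = 443.8 Ma; start of Cretaceous = 145 Ma.
Gap = 443.8 − 145 = 298.8 Myr.
Periods wholly inside 443.8–145 Ma: Silurian (443.8–419.2), Devonian (419.2–358.9), Carboniferous (358.9–298.9), Permian (298.9–251.902), Triassic (251.902–201.4), Jurassic (201.4–145).

298.8 million years; Silurian, Devonian, Carboniferous, Permian, Triassic, Jurassic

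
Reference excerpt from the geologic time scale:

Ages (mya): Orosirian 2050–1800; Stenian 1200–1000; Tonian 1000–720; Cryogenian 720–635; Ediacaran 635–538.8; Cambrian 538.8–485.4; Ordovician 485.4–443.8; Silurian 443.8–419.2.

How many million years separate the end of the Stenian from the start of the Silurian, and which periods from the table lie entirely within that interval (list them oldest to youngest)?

The Stenian closes at 1000 Ma and the Silurian opens at 443.8 Ma, so the interval is 1000 − 443.8 = 556.2 Myr.
A period fits inside if it starts at or after 1000 Ma and ends at or before 443.8 Ma; oldest first that gives Tonian, Cryogenian, Ediacaran, Cambrian, Ordovician.

556.2 million years; Tonian, Cryogenian, Ediacaran, Cambrian, Ordovician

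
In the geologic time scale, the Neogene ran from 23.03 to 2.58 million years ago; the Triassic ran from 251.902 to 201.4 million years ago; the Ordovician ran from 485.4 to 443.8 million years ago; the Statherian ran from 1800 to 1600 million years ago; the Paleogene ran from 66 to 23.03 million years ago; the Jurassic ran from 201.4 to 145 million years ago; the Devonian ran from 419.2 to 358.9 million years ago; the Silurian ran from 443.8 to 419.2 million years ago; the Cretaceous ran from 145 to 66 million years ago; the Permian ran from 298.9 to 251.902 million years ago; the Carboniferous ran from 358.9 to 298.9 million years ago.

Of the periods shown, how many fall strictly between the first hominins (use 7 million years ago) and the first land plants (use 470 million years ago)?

470 Ma sits inside the Ordovician (485.4–443.8) and 7 Ma inside the Neogene (23.03–2.58); neither of those is wholly between the two dates.
The listed periods lying completely between them are Silurian, Devonian, Carboniferous, Permian, Triassic, Jurassic, Cretaceous, Paleogene — 8 in all.

8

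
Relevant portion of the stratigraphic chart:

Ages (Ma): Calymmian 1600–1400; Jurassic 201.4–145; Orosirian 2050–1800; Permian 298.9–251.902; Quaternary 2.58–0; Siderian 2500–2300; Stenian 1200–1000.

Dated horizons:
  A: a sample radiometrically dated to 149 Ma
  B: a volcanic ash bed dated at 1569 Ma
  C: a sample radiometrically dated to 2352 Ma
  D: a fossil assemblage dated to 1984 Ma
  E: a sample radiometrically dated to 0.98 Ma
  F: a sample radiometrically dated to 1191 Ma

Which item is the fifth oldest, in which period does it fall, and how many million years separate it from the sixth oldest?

A, in the Jurassic; 148.02 million years to E

Larger Ma means older, so oldest first: C 2352 > D 1984 > B 1569 > F 1191 > A 149 > E 0.98.
Counting 5 along gives A (149 Ma); the excerpt puts that inside the Jurassic, 201.4–145 Ma.
Next in line is E (0.98 Ma), and 149 − 0.98 = 148.02 Myr.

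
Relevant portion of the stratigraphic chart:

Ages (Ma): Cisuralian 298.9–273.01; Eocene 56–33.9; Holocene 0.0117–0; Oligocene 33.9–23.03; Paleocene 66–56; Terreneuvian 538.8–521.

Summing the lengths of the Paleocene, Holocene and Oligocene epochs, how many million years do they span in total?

Each duration: Paleocene = 10; Holocene = 0.0117; Oligocene = 10.87.
Sum: 10 + 0.0117 + 10.87 = 20.8817 Myr.

20.8817 million years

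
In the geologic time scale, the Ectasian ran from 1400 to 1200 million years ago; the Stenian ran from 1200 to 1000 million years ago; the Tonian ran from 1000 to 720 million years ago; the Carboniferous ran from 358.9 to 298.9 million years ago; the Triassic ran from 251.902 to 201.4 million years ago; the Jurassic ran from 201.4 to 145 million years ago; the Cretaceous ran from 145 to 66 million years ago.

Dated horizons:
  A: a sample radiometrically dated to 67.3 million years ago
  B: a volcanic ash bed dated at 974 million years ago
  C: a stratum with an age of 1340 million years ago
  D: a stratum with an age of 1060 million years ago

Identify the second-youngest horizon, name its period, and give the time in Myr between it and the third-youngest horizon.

B, in the Tonian; 86 million years to D

Sorted youngest-first by Ma: A (67.3), B (974), D (1060), C (1340).
The second youngest is B at 974 Ma, which lies in 1000–720 Ma: the Tonian.
The third youngest is D at 1060 Ma; separation = |974 − 1060| = 86 Myr.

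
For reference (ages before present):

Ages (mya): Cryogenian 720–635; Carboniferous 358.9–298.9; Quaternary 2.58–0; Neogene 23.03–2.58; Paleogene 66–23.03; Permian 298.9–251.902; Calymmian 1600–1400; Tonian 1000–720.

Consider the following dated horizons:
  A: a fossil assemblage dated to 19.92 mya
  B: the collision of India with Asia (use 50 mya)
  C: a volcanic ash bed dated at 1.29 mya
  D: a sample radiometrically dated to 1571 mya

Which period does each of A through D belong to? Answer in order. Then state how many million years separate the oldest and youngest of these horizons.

A — Neogene; B — Paleogene; C — Quaternary; D — Calymmian; span 1569.71 million years

Match each age against the start–end ranges in the excerpt: A = 19.92 Ma → Neogene (23.03–2.58); B = 50 Ma → Paleogene (66–23.03); C = 1.29 Ma → Quaternary (2.58–0); D = 1571 Ma → Calymmian (1600–1400).
The largest age is 1571 Ma and the smallest is 1.29 Ma; their difference is 1569.71 Myr.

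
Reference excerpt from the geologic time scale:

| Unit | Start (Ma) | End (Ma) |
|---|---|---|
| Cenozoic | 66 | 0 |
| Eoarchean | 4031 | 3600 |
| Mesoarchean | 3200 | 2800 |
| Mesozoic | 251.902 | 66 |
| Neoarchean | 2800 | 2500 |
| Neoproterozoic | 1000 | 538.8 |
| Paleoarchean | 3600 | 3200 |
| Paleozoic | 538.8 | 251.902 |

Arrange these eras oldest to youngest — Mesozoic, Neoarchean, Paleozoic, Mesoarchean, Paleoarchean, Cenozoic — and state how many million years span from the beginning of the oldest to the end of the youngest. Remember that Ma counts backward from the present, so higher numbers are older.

Paleoarchean, Mesoarchean, Neoarchean, Paleozoic, Mesozoic, Cenozoic; total span 3600 Myr

From the excerpt: Mesozoic 251.902–66; Neoarchean 2800–2500; Paleozoic 538.8–251.902; Mesoarchean 3200–2800; Paleoarchean 3600–3200; Cenozoic 66–0 (Ma).
Larger Ma is earlier, so the oldest is Paleoarchean and the youngest is Cenozoic; oldest to youngest: Paleoarchean, Mesoarchean, Neoarchean, Paleozoic, Mesozoic, Cenozoic.
Oldest start 3600 minus youngest end 0 gives 3600 Myr overall.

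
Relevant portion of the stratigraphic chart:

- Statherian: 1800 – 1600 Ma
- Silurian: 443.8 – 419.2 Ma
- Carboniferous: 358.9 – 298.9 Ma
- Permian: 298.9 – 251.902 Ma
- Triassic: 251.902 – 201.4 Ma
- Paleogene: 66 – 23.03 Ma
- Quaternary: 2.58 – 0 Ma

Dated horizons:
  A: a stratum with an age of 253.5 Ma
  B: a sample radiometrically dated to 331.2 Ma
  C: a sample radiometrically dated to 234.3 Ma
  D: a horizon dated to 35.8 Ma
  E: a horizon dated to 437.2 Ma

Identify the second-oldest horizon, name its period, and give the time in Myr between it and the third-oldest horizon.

Larger Ma means older, so oldest first: E 437.2 > B 331.2 > A 253.5 > C 234.3 > D 35.8.
Counting 2 along gives B (331.2 Ma); the excerpt puts that inside the Carboniferous, 358.9–298.9 Ma.
Next in line is A (253.5 Ma), and 331.2 − 253.5 = 77.7 Myr.

B, in the Carboniferous; 77.7 million years to A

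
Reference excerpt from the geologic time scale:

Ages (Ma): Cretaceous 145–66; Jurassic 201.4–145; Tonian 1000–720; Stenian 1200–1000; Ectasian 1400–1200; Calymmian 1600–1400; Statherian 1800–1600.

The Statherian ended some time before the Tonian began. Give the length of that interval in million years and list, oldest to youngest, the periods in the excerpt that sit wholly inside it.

600 million years; Calymmian, Ectasian, Stenian

The Statherian closes at 1600 Ma and the Tonian opens at 1000 Ma, so the interval is 1600 − 1000 = 600 Myr.
A period fits inside if it starts at or after 1600 Ma and ends at or before 1000 Ma; oldest first that gives Calymmian, Ectasian, Stenian.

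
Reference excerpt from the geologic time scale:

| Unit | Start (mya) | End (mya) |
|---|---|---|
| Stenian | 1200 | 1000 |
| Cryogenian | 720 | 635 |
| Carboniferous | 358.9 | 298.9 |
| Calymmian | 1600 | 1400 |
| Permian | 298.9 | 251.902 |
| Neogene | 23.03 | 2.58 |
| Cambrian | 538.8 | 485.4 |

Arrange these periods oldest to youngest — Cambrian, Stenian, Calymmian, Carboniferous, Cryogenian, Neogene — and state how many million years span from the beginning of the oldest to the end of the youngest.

Start ages (Ma): Calymmian 1600, Stenian 1200, Cryogenian 720, Cambrian 538.8, Carboniferous 358.9, Neogene 23.03.
Ordered oldest to youngest: Calymmian, Stenian, Cryogenian, Cambrian, Carboniferous, Neogene.
Span = 1600 − 2.58 = 1597.42 Myr.

Calymmian, Stenian, Cryogenian, Cambrian, Carboniferous, Neogene; total span 1597.42 Myr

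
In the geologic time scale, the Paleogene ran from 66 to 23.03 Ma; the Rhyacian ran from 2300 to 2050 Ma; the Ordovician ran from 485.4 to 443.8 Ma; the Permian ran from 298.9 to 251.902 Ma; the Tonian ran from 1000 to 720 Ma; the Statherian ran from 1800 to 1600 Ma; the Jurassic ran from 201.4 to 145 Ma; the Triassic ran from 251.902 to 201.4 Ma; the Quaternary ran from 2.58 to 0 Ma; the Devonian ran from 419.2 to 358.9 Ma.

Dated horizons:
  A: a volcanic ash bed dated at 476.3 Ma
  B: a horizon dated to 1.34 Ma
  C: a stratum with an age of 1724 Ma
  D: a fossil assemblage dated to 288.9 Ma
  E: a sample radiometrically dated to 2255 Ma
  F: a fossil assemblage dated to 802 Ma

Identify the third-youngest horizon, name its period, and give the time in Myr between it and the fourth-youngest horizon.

Smaller Ma means younger, so youngest first: B 1.34 < D 288.9 < A 476.3 < F 802 < C 1724 < E 2255.
Counting 3 along gives A (476.3 Ma); the excerpt puts that inside the Ordovician, 485.4–443.8 Ma.
Next in line is F (802 Ma), and 802 − 476.3 = 325.7 Myr.

A, in the Ordovician; 325.7 million years to F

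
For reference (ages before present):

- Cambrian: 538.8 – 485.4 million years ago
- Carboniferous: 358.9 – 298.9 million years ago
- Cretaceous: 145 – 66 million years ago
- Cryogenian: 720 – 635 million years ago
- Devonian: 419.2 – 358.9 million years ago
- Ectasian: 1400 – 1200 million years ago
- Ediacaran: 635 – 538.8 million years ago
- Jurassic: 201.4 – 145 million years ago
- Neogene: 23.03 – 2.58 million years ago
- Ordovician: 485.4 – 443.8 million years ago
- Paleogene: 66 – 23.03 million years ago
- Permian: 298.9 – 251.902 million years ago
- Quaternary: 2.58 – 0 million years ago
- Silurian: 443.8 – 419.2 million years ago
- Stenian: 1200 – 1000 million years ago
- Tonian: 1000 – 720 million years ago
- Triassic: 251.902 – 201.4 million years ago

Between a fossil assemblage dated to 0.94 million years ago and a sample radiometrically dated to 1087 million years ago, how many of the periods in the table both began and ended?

14

1087 Ma sits inside the Stenian (1200–1000) and 0.94 Ma inside the Quaternary (2.58–0); neither of those is wholly between the two dates.
The listed periods lying completely between them are Tonian, Cryogenian, Ediacaran, Cambrian, Ordovician, Silurian, Devonian, Carboniferous, Permian, Triassic, Jurassic, Cretaceous, Paleogene, Neogene — 14 in all.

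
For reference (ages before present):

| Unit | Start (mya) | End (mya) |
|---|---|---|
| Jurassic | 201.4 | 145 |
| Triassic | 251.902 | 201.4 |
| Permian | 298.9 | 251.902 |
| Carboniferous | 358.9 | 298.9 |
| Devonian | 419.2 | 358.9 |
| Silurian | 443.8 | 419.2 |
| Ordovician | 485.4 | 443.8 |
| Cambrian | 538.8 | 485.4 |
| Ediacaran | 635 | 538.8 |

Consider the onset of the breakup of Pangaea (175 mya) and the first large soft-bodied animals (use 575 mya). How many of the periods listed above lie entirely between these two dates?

The older date is 575 Ma and the younger is 175 Ma.
Periods with start < 575 and end > 175 Ma: Cambrian (538.8–485.4), Ordovician (485.4–443.8), Silurian (443.8–419.2), Devonian (419.2–358.9), Carboniferous (358.9–298.9), Permian (298.9–251.902), Triassic (251.902–201.4).
That is 7 complete periods.

7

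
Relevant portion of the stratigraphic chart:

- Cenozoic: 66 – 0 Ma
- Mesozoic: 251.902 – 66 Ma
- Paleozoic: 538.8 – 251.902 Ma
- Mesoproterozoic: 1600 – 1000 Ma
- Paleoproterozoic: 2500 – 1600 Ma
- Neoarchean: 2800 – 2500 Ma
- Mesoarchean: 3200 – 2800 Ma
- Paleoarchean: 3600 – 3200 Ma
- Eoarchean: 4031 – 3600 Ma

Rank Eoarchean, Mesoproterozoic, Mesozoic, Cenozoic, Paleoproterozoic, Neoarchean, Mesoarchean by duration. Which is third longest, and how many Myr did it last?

Eoarchean, 431 million years

Durations: Eoarchean 431; Mesoproterozoic 600; Mesozoic 185.902; Cenozoic 66; Paleoproterozoic 900; Neoarchean 300; Mesoarchean 400 Myr.
Sorted longest-first: Paleoproterozoic (900), Mesoproterozoic (600), Eoarchean (431), Mesoarchean (400), Neoarchean (300), Mesozoic (185.902), Cenozoic (66).
The third longest is Eoarchean at 431 Myr.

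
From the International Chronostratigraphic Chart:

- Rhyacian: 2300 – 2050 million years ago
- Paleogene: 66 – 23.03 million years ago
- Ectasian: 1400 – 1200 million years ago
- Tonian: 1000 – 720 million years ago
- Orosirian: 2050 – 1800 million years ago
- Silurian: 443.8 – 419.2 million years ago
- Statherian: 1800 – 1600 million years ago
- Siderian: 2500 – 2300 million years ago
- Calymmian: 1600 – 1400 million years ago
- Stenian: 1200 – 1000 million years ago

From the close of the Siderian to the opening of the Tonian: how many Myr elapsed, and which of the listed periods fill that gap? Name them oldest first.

1300 million years; Rhyacian, Orosirian, Statherian, Calymmian, Ectasian, Stenian

End of Siderian = 2300 Ma; start of Tonian = 1000 Ma.
Gap = 2300 − 1000 = 1300 Myr.
Periods wholly inside 2300–1000 Ma: Rhyacian (2300–2050), Orosirian (2050–1800), Statherian (1800–1600), Calymmian (1600–1400), Ectasian (1400–1200), Stenian (1200–1000).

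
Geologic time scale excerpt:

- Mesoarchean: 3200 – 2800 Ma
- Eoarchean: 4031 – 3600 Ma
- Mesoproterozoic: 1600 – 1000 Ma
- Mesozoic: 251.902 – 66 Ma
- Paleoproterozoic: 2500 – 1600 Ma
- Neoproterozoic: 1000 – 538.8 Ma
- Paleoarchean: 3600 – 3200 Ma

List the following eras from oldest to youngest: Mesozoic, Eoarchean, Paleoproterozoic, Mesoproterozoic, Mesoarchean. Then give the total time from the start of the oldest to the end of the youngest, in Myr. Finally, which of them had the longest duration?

From the excerpt: Mesozoic 251.902–66; Eoarchean 4031–3600; Paleoproterozoic 2500–1600; Mesoproterozoic 1600–1000; Mesoarchean 3200–2800 (Ma).
Larger Ma is earlier, so the oldest is Eoarchean and the youngest is Mesozoic; oldest to youngest: Eoarchean, Mesoarchean, Paleoproterozoic, Mesoproterozoic, Mesozoic.
Oldest start 4031 minus youngest end 66 gives 3965 Myr overall.
Individual lengths (start − end): Mesoproterozoic 600; Eoarchean 431; Paleoproterozoic 900; Mesoarchean 400; Mesozoic 185.902. The largest is Paleoproterozoic at 900 Myr.

Eoarchean, Mesoarchean, Paleoproterozoic, Mesoproterozoic, Mesozoic; total span 3965 Myr; longest is Paleoproterozoic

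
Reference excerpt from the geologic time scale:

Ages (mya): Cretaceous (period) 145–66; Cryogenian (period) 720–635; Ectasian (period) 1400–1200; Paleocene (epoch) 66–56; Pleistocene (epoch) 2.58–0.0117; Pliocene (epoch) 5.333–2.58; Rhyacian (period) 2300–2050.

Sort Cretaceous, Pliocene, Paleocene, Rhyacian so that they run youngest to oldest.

Sorting by start age (ascending Ma, since larger Ma = older): Pliocene start 5.333, Paleocene start 66, Cretaceous start 145, Rhyacian start 2300.

Pliocene → Paleocene → Cretaceous → Rhyacian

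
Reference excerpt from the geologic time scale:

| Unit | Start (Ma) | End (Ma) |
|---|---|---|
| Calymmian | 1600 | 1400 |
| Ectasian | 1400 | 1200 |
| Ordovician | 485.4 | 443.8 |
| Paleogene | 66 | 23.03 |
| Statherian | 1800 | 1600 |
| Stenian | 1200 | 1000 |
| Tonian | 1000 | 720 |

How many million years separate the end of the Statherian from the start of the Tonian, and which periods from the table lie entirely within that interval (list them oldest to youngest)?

600 million years; Calymmian, Ectasian, Stenian

End of Statherian = 1600 Ma; start of Tonian = 1000 Ma.
Gap = 1600 − 1000 = 600 Myr.
Periods wholly inside 1600–1000 Ma: Calymmian (1600–1400), Ectasian (1400–1200), Stenian (1200–1000).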